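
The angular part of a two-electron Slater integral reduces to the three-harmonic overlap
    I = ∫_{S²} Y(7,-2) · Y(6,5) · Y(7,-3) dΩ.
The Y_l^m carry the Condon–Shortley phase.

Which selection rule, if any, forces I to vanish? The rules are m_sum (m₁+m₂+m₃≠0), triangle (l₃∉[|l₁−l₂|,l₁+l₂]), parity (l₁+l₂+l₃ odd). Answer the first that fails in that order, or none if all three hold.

azimuthal sum: -2 + 5 − 3 = 0  ✓
1 ≤ 7 ≤ 13 (triangle on l)  ✓
L = 7 + 6 + 7 = 20 (even)  ✓

none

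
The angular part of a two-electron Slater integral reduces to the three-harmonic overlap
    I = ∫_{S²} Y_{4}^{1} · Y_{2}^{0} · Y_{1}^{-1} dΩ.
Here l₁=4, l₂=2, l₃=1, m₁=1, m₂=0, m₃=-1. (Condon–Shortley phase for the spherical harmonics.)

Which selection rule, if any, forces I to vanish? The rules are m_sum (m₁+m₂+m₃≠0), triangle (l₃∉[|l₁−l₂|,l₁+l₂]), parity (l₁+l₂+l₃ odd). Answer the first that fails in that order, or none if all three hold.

azimuthal sum: 1 + 0 − 1 = 0  ✓
2 ≤ 1 ≤ 6 (triangle on l)  ✗
L = 4 + 2 + 1 = 7 (odd)

triangle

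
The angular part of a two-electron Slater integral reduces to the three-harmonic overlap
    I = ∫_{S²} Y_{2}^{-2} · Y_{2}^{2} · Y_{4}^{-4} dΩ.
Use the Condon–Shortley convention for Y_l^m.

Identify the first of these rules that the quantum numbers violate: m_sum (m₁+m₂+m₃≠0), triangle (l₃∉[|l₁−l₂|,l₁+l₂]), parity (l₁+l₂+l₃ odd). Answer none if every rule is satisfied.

azimuthal sum: -2 + 2 − 4 = -4  ✗
0 ≤ 4 ≤ 4 (triangle on l)
L = 2 + 2 + 4 = 8 (even)

m_sum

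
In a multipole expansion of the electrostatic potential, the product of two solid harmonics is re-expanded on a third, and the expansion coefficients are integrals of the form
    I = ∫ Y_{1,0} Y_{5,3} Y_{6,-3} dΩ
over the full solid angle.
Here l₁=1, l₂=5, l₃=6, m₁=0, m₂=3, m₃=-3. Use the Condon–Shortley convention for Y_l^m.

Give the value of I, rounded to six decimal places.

-0.212310

Checks pass: Σm=0; 12 even; l₃=6∈[4,6].
(2·1+1)(2·5+1)(2·6+1) = 429
Δ: 0! 2! 10! / 13! → 1/858
sum: t=0:+1/14400 = 1/14400
3j²(1 5 6; 0 0 0) = Δ·Π!·Σ² = 6/143  (sign +1)
sum: t=0:+1/80640 = 1/80640
3j²(1 5 6; 0 3 -3) = Δ·Π!·Σ² = 9/286  (sign -1)
combine: 4πI² = 429·6/143·9/286 = 81/143
take √, sign -1: I = -0.21230956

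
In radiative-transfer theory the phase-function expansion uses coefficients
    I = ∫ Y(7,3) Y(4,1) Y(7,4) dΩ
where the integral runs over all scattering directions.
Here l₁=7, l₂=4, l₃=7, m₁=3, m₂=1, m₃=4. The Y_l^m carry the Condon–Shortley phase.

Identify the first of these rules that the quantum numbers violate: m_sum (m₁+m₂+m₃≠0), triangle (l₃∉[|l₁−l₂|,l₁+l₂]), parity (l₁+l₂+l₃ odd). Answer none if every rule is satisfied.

azimuthal sum: 3 + 1 + 4 = 8  ✗
3 ≤ 7 ≤ 11 (triangle on l)
L = 7 + 4 + 7 = 18 (even)

m_sum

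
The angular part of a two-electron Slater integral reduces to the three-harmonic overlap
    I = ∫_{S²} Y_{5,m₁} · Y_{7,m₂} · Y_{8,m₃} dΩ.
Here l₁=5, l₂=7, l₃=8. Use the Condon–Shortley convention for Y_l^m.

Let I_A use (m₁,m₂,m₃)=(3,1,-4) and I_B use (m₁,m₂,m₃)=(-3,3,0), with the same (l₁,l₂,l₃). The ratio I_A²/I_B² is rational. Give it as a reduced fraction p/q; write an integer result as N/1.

l's match ⇒ only the (l;m) 3-j factors differ between A and B.
A: triangle coeff Δ(5,7,8) = 1/814773960; Σ_t [0,2]: t=0:+1/92897280 t=1:−1/21772800 t=2:+1/49766400 = -1/66355200; (3j)²=63/8398 [(5 7 8; 3 1 -4)], sign=-1
B: triangle coeff Δ(5,7,8) = 1/814773960; Σ_t [2,4]: t=2:+1/232243200 t=3:−1/21772800 t=4:+1/19906560 = 1/116121600; (3j)²=48/46189 [(5 7 8; -3 3 0)], sign=+1
I_A²/I_B² = (63/8398)/(48/46189) = 231/32

231/32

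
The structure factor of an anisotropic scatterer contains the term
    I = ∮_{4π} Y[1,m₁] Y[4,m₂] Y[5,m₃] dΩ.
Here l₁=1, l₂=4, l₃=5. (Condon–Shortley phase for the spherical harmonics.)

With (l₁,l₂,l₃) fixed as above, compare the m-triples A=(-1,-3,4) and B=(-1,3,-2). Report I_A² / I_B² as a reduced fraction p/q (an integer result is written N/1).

Same 1,4,5: normalisation and zero-m 3j drop out of the ratio.
A: Δ: 0! 2! 8! / 11! → 1/495; sum: t=0:+1/10080 = 1/10080; 3j²(1 4 5; -1 -3 4) = Δ·Π!·Σ² = 4/55  (sign -1)
B: Δ: 0! 2! 8! / 11! → 1/495; sum: t=0:+1/10080 = 1/10080; 3j²(1 4 5; -1 3 -2) = Δ·Π!·Σ² = 1/165  (sign -1)
I_A²/I_B² = (4/55)/(1/165) = 12/1

12/1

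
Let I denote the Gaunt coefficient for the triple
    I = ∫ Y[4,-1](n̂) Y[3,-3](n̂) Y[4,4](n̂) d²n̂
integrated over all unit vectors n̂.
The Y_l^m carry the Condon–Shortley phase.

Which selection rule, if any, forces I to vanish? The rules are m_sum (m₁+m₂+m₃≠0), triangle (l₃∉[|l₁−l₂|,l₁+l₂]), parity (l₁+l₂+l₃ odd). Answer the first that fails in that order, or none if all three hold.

azimuthal sum: -1 − 3 + 4 = 0  ✓
1 ≤ 4 ≤ 7 (triangle on l)  ✓
L = 4 + 3 + 4 = 11 (odd)  ✗

parity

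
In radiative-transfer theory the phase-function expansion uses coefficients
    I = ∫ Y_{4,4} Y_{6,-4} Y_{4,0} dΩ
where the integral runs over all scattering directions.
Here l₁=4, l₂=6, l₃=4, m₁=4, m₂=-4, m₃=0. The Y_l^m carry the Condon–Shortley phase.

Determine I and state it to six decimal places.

Rules hold: Σm=0, L=14 even, 2≤4≤10.
N = 9·13·9 = 1053
Δ = 6!·2!·6!/15! = 1/1261260
Racah Σ t=2..4: t=2:+1/4608 t=3:−1/1296 t=4:+1/4608 = -7/20736
⇒ 3j(4 6 4; 0 0 0)² = 20/1287, sgn -1
Racah Σ t=0..0: t=0:+1/69120 = 1/69120
⇒ 3j(4 6 4; 4 -4 0)² = 4/143, sgn +1
4πI² = N·(3j₀)²·(3jₘ)² = 720/1573
I = -1·√(0.457724/4π) = -0.19085211

-0.190852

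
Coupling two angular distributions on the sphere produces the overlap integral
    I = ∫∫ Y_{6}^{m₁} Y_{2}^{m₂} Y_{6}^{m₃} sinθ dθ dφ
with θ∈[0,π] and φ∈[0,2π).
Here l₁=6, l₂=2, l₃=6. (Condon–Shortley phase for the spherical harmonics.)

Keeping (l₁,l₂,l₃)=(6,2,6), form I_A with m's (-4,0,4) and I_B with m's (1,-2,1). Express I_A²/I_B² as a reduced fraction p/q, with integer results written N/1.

2/147

Same 6,2,6: normalisation and zero-m 3j drop out of the ratio.
A: Δ: 2! 10! 2! / 15! → 1/90090; sum: t=0:+1/14515200 t=1:−1/362880 t=2:+1/322560 = 1/2419200; 3j²(6 2 6; -4 0 4) = Δ·Π!·Σ² = 2/5005  (sign +1)
B: Δ: 2! 10! 2! / 15! → 1/90090; sum: t=0:+1/57600 = 1/57600; 3j²(6 2 6; 1 -2 1) = Δ·Π!·Σ² = 21/715  (sign -1)
I_A²/I_B² = (2/5005)/(21/715) = 2/147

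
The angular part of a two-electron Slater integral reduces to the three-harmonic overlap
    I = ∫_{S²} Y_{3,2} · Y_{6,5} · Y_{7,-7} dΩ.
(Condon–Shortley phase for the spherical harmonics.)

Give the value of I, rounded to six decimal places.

-0.201189

m-sum 0 ✓  L=16 even ✓  3≤7≤9 ✓
Π(2lᵢ+1) = 7×13×15 = 1365
triangle coeff Δ(3,6,7) = 1/2042040
Σ_t [0,2]: t=0:+1/207360 t=1:−1/57600 t=2:+1/207360 = -1/129600
(3j)²=168/12155 [(3 6 7; 0 0 0)], sign=+1
Σ_t [1,1]: t=1:−1/87091200 = -1/87091200
(3j)²=11/408 [(3 6 7; 2 5 -7)], sign=-1
⇒ 4πI² = 147/289
I = (-1)√(147/289/(4π)) = -0.20118927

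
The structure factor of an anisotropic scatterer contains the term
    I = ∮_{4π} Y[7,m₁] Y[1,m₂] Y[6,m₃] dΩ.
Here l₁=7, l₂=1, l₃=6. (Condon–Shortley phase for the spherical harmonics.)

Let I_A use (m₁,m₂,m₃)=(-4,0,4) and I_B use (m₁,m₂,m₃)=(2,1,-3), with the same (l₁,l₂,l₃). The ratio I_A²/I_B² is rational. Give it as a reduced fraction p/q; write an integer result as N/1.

33/10

Shared (l₁,l₂,l₃)=(7,1,6): N and (l;000)² cancel in I_A²/I_B².
A: Δ = 2!·12!·0!/15! = 1/1365; Racah Σ t=1..1: t=1:−1/7257600 = -1/7257600; ⇒ 3j(7 1 6; -4 0 4)² = 11/455, sgn -1
B: Δ = 2!·12!·0!/15! = 1/1365; Racah Σ t=2..2: t=2:+1/4354560 = 1/4354560; ⇒ 3j(7 1 6; 2 1 -3)² = 2/273, sgn -1
I_A²/I_B² = (11/455)/(2/273) = 33/10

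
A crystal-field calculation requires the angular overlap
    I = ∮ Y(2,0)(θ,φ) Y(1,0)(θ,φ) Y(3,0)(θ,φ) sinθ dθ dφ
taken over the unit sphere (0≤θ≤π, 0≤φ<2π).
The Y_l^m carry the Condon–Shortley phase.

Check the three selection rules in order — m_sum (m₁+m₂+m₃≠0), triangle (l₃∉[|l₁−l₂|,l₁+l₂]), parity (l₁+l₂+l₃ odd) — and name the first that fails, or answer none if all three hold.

none

azimuthal sum: 0 + 0 + 0 = 0  ✓
1 ≤ 3 ≤ 3 (triangle on l)  ✓
L = 2 + 1 + 3 = 6 (even)  ✓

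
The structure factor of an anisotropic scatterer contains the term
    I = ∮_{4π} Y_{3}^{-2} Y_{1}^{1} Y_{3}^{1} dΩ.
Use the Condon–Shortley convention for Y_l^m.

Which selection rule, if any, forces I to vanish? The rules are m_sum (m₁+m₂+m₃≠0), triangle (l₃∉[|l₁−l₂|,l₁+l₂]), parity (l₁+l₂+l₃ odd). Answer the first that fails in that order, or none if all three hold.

Σmᵢ = 0  ✓
l₃∈[|l₁−l₂|,l₁+l₂]=[2,4], have l₃=3  ✓
Σlᵢ = 7 ⇒ odd  ✗

parity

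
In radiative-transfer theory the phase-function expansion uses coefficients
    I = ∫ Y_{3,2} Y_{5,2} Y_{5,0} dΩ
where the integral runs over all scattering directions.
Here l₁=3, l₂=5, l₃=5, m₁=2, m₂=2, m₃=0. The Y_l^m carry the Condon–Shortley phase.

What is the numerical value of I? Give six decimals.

0.000000

2 + 2 + 0 = 4 ≠ 0: azimuthal integral kills it; I = 0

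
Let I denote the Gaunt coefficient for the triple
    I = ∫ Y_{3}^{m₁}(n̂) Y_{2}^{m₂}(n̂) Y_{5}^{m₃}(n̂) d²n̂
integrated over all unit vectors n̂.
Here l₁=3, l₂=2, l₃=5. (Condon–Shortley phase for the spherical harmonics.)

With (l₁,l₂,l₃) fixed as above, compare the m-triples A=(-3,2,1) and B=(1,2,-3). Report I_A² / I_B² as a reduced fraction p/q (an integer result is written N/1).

l's match ⇒ only the (l;m) 3-j factors differ between A and B.
A: triangle coeff Δ(3,2,5) = 1/2310; Σ_t [0,0]: t=0:+1/17280 = 1/17280; (3j)²=1/2310 [(3 2 5; -3 2 1)], sign=+1
B: triangle coeff Δ(3,2,5) = 1/2310; Σ_t [0,0]: t=0:+1/1152 = 1/1152; (3j)²=1/33 [(3 2 5; 1 2 -3)], sign=+1
I_A²/I_B² = (1/2310)/(1/33) = 1/70

1/70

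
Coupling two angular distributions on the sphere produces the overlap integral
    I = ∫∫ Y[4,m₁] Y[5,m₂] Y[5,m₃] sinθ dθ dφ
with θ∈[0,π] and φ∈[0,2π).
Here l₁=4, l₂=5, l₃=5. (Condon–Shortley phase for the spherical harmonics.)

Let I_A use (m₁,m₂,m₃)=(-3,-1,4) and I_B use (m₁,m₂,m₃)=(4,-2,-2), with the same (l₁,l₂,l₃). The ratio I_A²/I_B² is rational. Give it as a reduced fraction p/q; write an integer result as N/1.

6/7

l's match ⇒ only the (l;m) 3-j factors differ between A and B.
A: triangle coeff Δ(4,5,5) = 1/3153150; Σ_t [3,4]: t=3:−1/17280 t=4:+1/103680 = -1/20736; (3j)²=10/429 [(4 5 5; -3 -1 4)], sign=+1
B: triangle coeff Δ(4,5,5) = 1/3153150; Σ_t [0,0]: t=0:+1/20736 = 1/20736; (3j)²=35/1287 [(4 5 5; 4 -2 -2)], sign=-1
I_A²/I_B² = (10/429)/(35/1287) = 6/7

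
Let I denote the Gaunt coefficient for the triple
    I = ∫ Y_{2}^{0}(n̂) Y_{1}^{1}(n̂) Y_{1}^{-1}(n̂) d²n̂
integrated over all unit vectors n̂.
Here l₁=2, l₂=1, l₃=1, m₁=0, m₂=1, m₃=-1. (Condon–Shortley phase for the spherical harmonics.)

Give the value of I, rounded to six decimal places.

Rules hold: Σm=0, L=4 even, 1≤1≤3.
N = 5·3·3 = 45
Δ = 2!·2!·0!/5! = 1/30
Racah Σ t=1..1: t=1:−1/1 = -1/1
⇒ 3j(2 1 1; 0 0 0)² = 2/15, sgn +1
Racah Σ t=2..2: t=2:+1/4 = 1/4
⇒ 3j(2 1 1; 0 1 -1)² = 1/30, sgn +1
4πI² = N·(3j₀)²·(3jₘ)² = 1/5
I = +1·√(0.2/4π) = 0.12615663

0.126157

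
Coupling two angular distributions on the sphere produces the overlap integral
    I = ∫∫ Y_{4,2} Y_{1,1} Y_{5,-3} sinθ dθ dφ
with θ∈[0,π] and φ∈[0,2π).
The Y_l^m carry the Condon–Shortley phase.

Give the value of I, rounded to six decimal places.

-0.259847

m-sum 0 ✓  L=10 even ✓  3≤5≤5 ✓
Π(2lᵢ+1) = 9×3×11 = 297
triangle coeff Δ(4,1,5) = 1/495
Σ_t [0,0]: t=0:+1/576 = 1/576
(3j)²=5/99 [(4 1 5; 0 0 0)], sign=-1
Σ_t [0,0]: t=0:+1/2880 = 1/2880
(3j)²=28/495 [(4 1 5; 2 1 -3)], sign=+1
⇒ 4πI² = 28/33
I = (-1)√(28/33/(4π)) = -0.25984664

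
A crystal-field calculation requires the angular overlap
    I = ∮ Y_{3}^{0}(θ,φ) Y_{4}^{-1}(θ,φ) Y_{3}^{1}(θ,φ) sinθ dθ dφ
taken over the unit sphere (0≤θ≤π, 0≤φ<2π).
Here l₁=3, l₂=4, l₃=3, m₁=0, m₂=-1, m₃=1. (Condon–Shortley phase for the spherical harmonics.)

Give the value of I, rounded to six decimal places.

m-sum 0 ✓  L=10 even ✓  1≤3≤7 ✓
Π(2lᵢ+1) = 7×9×7 = 441
triangle coeff Δ(3,4,3) = 1/34650
Σ_t [1,3]: t=1:−1/72 t=2:+1/16 t=3:−1/72 = 5/144
(3j)²=2/77 [(3 4 3; 0 0 0)], sign=-1
Σ_t [1,3]: t=1:−1/48 t=2:+1/24 t=3:−1/288 = 5/288
(3j)²=5/462 [(3 4 3; 0 -1 1)], sign=+1
⇒ 4πI² = 15/121
I = (-1)√(15/121/(4π)) = -0.09932258

-0.099323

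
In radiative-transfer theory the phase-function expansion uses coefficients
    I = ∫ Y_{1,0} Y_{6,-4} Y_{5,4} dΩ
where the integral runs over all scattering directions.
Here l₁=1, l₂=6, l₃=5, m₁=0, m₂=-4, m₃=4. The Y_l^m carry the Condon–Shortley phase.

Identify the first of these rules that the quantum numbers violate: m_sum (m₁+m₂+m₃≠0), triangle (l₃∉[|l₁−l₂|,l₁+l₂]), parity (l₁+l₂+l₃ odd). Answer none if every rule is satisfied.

none

m₁+m₂+m₃ = 0 − 4 + 4 = 0  ✓
triangle: |1−6|=5 ≤ l₃=5 ≤ 1+6=7  ✓
parity: l₁+l₂+l₃ = 12 is even  ✓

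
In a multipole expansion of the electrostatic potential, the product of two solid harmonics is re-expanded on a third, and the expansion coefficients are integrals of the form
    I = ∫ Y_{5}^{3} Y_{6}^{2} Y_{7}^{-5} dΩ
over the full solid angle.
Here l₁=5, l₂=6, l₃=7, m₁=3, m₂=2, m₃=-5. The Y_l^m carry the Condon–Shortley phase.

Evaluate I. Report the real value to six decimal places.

m-sum 0 ✓  L=18 even ✓  1≤7≤11 ✓
Π(2lᵢ+1) = 11×13×15 = 2145
triangle coeff Δ(5,6,7) = 1/174594420
Σ_t [0,4]: t=0:+1/4147200 t=1:−1/207360 t=2:+1/82944 t=3:−1/207360 t=4:+1/4147200 = 1/345600
(3j)²=420/46189 [(5 6 7; 0 0 0)], sign=-1
Σ_t [0,2]: t=0:+1/46448640 t=1:−1/3628800 t=2:+1/4147200 = -1/77414400
(3j)²=3/41990 [(5 6 7; 3 2 -5)], sign=-1
⇒ 4πI² = 1890/1356277
I = (+1)√(1890/1356277/(4π)) = 0.01053057

0.010531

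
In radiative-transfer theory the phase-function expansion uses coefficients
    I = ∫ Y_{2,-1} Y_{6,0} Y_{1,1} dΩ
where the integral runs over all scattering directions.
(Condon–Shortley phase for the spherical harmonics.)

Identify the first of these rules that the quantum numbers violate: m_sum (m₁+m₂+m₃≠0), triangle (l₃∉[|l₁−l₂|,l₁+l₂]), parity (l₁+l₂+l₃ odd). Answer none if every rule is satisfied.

Σmᵢ = 0  ✓
l₃∈[|l₁−l₂|,l₁+l₂]=[4,8], have l₃=1  ✗
Σlᵢ = 9 ⇒ odd

triangle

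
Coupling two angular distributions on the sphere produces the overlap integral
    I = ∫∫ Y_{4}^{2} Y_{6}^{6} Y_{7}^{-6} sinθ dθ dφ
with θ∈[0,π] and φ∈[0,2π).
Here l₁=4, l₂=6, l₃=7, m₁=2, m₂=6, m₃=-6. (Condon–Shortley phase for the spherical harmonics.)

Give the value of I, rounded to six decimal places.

0.000000

Σmᵢ = 2 ≠ 0, so the φ-integral vanishes; I = 0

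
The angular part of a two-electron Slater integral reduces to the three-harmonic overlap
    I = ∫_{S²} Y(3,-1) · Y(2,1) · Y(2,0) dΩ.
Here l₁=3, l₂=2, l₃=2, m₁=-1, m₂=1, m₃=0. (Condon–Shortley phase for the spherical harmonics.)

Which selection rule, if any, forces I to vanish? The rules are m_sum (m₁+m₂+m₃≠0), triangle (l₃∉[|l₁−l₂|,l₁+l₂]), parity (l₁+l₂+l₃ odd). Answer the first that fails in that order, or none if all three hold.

azimuthal sum: -1 + 1 + 0 = 0  ✓
1 ≤ 2 ≤ 5 (triangle on l)  ✓
L = 3 + 2 + 2 = 7 (odd)  ✗

parity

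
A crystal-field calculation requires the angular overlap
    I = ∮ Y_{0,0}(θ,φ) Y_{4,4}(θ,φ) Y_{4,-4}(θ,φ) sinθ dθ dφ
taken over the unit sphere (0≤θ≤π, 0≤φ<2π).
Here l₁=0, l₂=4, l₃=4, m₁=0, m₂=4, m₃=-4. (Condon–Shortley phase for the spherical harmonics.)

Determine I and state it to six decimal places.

Rules hold: Σm=0, L=8 even, 4≤4≤4.
N = 1·9·9 = 81
Δ = 0!·0!·8!/9! = 1/9
Racah Σ t=0..0: t=0:+1/576 = 1/576
⇒ 3j(0 4 4; 0 0 0)² = 1/9, sgn +1
Racah Σ t=0..0: t=0:+1/40320 = 1/40320
⇒ 3j(0 4 4; 0 4 -4)² = 1/9, sgn +1
4πI² = N·(3j₀)²·(3jₘ)² = 1/1
I = +1·√(1/4π) = 0.28209479

0.282095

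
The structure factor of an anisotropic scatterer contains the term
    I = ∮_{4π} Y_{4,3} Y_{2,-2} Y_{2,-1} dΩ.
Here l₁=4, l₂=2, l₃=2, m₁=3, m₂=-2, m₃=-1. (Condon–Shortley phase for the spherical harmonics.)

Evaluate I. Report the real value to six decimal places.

m-sum 0 ✓  L=8 even ✓  2≤2≤6 ✓
Π(2lᵢ+1) = 9×5×5 = 225
triangle coeff Δ(4,2,2) = 1/630
Σ_t [2,2]: t=2:+1/16 = 1/16
(3j)²=2/35 [(4 2 2; 0 0 0)], sign=+1
Σ_t [0,0]: t=0:+1/144 = 1/144
(3j)²=1/18 [(4 2 2; 3 -2 -1)], sign=-1
⇒ 4πI² = 5/7
I = (-1)√(5/7/(4π)) = -0.23841361

-0.238414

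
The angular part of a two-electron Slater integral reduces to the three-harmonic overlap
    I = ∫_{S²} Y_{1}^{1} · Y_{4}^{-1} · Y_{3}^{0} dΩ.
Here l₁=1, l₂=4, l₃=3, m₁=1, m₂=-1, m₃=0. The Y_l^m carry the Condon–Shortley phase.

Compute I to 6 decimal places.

m-sum 0 ✓  L=8 even ✓  3≤3≤5 ✓
Π(2lᵢ+1) = 3×9×7 = 189
triangle coeff Δ(1,4,3) = 1/252
Σ_t [1,1]: t=1:−1/36 = -1/36
(3j)²=4/63 [(1 4 3; 0 0 0)], sign=+1
Σ_t [0,0]: t=0:+1/72 = 1/72
(3j)²=5/126 [(1 4 3; 1 -1 0)], sign=-1
⇒ 4πI² = 10/21
I = (-1)√(10/21/(4π)) = -0.19466390

-0.194664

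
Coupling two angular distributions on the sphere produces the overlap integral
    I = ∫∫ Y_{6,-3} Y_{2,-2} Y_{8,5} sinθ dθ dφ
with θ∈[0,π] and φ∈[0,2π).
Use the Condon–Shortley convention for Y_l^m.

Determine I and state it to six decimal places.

Checks pass: Σm=0; 16 even; l₃=8∈[4,8].
(2·6+1)(2·2+1)(2·8+1) = 1105
Δ: 0! 12! 4! / 17! → 1/30940
sum: t=0:+1/2073600 = 1/2073600
3j²(6 2 8; 0 0 0) = Δ·Π!·Σ² = 28/1105  (sign +1)
sum: t=0:+1/52254720 = 1/52254720
3j²(6 2 8; -3 -2 5) = Δ·Π!·Σ² = 11/476  (sign -1)
combine: 4πI² = 1105·28/1105·11/476 = 11/17
take √, sign -1: I = -0.22691696

-0.226917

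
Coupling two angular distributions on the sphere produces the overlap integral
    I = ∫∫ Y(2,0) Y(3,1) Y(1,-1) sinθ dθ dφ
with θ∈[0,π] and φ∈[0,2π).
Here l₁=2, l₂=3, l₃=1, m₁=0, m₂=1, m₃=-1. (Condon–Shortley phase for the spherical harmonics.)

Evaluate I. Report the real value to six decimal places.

m-sum 0 ✓  L=6 even ✓  1≤1≤5 ✓
Π(2lᵢ+1) = 5×7×3 = 105
triangle coeff Δ(2,3,1) = 1/105
Σ_t [2,2]: t=2:+1/4 = 1/4
(3j)²=3/35 [(2 3 1; 0 0 0)], sign=-1
Σ_t [2,2]: t=2:+1/8 = 1/8
(3j)²=2/35 [(2 3 1; 0 1 -1)], sign=+1
⇒ 4πI² = 18/35
I = (-1)√(18/35/(4π)) = -0.20230066

-0.202301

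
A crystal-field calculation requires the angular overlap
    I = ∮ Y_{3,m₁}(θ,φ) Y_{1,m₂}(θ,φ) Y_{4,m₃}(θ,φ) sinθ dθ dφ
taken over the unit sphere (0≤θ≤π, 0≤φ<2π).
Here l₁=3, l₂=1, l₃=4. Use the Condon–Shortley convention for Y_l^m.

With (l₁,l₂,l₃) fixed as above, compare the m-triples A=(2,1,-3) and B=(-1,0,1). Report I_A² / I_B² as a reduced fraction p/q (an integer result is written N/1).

7/5

l's match ⇒ only the (l;m) 3-j factors differ between A and B.
A: triangle coeff Δ(3,1,4) = 1/252; Σ_t [0,0]: t=0:+1/240 = 1/240; (3j)²=1/12 [(3 1 4; 2 1 -3)], sign=-1
B: triangle coeff Δ(3,1,4) = 1/252; Σ_t [0,0]: t=0:+1/48 = 1/48; (3j)²=5/84 [(3 1 4; -1 0 1)], sign=-1
I_A²/I_B² = (1/12)/(5/84) = 7/5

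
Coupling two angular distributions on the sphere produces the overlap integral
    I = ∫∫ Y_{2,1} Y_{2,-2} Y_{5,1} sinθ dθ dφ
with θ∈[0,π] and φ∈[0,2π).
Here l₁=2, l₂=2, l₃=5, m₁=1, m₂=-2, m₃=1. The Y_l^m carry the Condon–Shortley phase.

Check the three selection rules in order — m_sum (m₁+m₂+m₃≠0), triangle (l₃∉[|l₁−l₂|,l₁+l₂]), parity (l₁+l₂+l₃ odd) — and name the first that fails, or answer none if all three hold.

triangle

azimuthal sum: 1 − 2 + 1 = 0  ✓
0 ≤ 5 ≤ 4 (triangle on l)  ✗
L = 2 + 2 + 5 = 9 (odd)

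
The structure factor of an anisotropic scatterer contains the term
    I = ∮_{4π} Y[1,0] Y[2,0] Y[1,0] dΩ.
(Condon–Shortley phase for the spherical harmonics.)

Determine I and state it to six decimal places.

Rules hold: Σm=0, L=4 even, 1≤1≤3.
N = 3·5·3 = 45
Δ = 2!·0!·2!/5! = 1/30
Racah Σ t=1..1: t=1:−1/1 = -1/1
⇒ 3j(1 2 1; 0 0 0)² = 2/15, sgn +1
(m-triple is (0,0,0) — same symbol as above.)
4πI² = N·(3j₀)²·(3jₘ)² = 4/5
I = +1·√(0.8/4π) = 0.25231325

0.252313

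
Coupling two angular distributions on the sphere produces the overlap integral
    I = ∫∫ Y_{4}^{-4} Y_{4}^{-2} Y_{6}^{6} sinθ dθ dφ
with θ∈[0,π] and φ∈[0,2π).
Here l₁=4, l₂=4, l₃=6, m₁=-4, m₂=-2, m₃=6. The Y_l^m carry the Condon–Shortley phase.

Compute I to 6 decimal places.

-0.163436

Rules hold: Σm=0, L=14 even, 0≤6≤8.
N = 9·9·13 = 1053
Δ = 2!·6!·6!/15! = 1/1261260
Racah Σ t=0..2: t=0:+1/4608 t=1:−1/1296 t=2:+1/4608 = -7/20736
⇒ 3j(4 4 6; 0 0 0)² = 20/1287, sgn -1
Racah Σ t=2..2: t=2:+1/1036800 = 1/1036800
⇒ 3j(4 4 6; -4 -2 6)² = 4/195, sgn +1
4πI² = N·(3j₀)²·(3jₘ)² = 48/143
I = -1·√(0.335664/4π) = -0.16343598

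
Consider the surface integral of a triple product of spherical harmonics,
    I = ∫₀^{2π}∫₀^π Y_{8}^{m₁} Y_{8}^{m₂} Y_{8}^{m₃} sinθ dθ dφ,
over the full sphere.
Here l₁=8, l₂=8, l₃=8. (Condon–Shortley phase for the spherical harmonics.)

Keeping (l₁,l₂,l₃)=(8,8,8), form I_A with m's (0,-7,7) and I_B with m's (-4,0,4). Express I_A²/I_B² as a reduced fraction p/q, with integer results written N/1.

8281/625

Shared (l₁,l₂,l₃)=(8,8,8): N and (l;000)² cancel in I_A²/I_B².
A: Δ = 8!·8!·8!/25! = 1/236637794250; Racah Σ t=0..1: t=0:+1/8193540096000 t=1:−1/1024192512000 = -1/1170505728000; ⇒ 3j(8 8 8; 0 -7 7)² = 637/74290, sgn +1
B: Δ = 8!·8!·8!/25! = 1/236637794250; Racah Σ t=4..8: t=4:+1/13377208320 t=5:−1/2612736000 t=6:+1/2985984000 t=7:−1/18289152000 t=8:+1/936404582400 = -1/37456183296; ⇒ 3j(8 8 8; -4 0 4)² = 125/193154, sgn -1
I_A²/I_B² = (637/74290)/(125/193154) = 8281/625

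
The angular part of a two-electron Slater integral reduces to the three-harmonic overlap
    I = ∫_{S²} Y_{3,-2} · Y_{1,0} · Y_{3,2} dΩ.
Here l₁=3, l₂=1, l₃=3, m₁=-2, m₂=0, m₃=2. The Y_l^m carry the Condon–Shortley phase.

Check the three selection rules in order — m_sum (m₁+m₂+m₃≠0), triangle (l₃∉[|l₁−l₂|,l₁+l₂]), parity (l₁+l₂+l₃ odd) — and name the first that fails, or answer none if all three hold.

parity

m₁+m₂+m₃ = -2 + 0 + 2 = 0  ✓
triangle: |3−1|=2 ≤ l₃=3 ≤ 3+1=4  ✓
parity: l₁+l₂+l₃ = 7 is odd  ✗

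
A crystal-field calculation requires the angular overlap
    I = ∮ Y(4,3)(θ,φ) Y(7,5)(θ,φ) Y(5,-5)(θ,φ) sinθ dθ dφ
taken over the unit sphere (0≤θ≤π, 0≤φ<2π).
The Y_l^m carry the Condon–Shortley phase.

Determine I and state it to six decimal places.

0.000000

3 + 5 − 5 = 3 ≠ 0: azimuthal integral kills it; I = 0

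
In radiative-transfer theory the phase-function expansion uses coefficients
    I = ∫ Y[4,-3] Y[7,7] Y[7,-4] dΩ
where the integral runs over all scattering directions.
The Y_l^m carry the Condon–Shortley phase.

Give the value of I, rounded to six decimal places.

m-sum 0 ✓  L=18 even ✓  3≤7≤11 ✓
Π(2lᵢ+1) = 9×15×15 = 2025
triangle coeff Δ(4,7,7) = 1/58198140
Σ_t [0,4]: t=0:+1/17418240 t=1:−1/622080 t=2:+1/230400 t=3:−1/622080 t=4:+1/17418240 = 1/806400
(3j)²=2268/230945 [(4 7 7; 0 0 0)], sign=-1
Σ_t [4,4]: t=4:+1/522547200 = 1/522547200
(3j)²=77/11628 [(4 7 7; -3 7 -4)], sign=-1
⇒ 4πI² = 178605/1356277
I = (+1)√(178605/1356277/(4π)) = 0.10236881

0.102369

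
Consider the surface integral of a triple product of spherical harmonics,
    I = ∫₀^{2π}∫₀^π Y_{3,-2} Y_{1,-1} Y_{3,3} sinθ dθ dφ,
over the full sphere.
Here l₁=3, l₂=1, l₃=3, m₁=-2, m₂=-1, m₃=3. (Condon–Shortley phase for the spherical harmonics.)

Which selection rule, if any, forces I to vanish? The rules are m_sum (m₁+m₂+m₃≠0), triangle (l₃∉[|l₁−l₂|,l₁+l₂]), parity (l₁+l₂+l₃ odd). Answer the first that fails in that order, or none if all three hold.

m₁+m₂+m₃ = -2 − 1 + 3 = 0  ✓
triangle: |3−1|=2 ≤ l₃=3 ≤ 3+1=4  ✓
parity: l₁+l₂+l₃ = 7 is odd  ✗

parity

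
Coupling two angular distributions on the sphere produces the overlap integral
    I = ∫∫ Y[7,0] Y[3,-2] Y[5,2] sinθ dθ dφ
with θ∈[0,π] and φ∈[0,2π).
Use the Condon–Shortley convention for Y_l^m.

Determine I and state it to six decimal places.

Σlᵢ=15 odd — θ-integrand is odd under cosθ→−cosθ; I=0

0.000000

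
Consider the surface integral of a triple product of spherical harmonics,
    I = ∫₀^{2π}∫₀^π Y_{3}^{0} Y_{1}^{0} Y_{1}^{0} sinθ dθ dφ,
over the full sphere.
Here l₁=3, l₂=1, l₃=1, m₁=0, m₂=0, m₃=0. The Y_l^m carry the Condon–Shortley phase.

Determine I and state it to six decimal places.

triangle: need 2≤l₃≤4, have 1; I=0

0.000000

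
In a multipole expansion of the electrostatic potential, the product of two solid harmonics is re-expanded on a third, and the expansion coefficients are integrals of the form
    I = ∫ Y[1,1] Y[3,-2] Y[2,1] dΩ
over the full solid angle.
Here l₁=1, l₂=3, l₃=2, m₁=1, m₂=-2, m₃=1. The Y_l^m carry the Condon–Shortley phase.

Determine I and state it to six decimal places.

m-sum 0 ✓  L=6 even ✓  2≤2≤4 ✓
Π(2lᵢ+1) = 3×7×5 = 105
triangle coeff Δ(1,3,2) = 1/105
Σ_t [1,1]: t=1:−1/4 = -1/4
(3j)²=3/35 [(1 3 2; 0 0 0)], sign=-1
Σ_t [0,0]: t=0:+1/12 = 1/12
(3j)²=2/21 [(1 3 2; 1 -2 1)], sign=-1
⇒ 4πI² = 6/7
I = (+1)√(6/7/(4π)) = 0.26116903

0.261169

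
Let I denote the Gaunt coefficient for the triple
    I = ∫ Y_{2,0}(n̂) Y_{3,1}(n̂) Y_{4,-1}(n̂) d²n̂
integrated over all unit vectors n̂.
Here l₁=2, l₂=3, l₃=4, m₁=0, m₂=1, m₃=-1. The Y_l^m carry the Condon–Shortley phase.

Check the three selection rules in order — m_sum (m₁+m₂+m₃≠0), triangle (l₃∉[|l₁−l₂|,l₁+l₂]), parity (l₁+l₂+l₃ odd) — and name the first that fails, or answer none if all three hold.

parity

Σmᵢ = 0  ✓
l₃∈[|l₁−l₂|,l₁+l₂]=[1,5], have l₃=4  ✓
Σlᵢ = 9 ⇒ odd  ✗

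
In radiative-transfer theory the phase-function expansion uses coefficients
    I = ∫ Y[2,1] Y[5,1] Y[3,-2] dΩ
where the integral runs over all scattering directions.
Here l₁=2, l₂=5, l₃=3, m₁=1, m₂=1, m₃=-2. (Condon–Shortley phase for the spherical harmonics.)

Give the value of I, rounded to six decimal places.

Checks pass: Σm=0; 10 even; l₃=3∈[3,7].
(2·2+1)(2·5+1)(2·3+1) = 385
Δ: 4! 0! 6! / 11! → 1/2310
sum: t=2:+1/144 = 1/144
3j²(2 5 3; 0 0 0) = Δ·Π!·Σ² = 10/231  (sign -1)
sum: t=1:−1/720 = -1/720
3j²(2 5 3; 1 1 -2) = Δ·Π!·Σ² = 4/385  (sign +1)
combine: 4πI² = 385·10/231·4/385 = 40/231
take √, sign -1: I = -0.11738675

-0.117387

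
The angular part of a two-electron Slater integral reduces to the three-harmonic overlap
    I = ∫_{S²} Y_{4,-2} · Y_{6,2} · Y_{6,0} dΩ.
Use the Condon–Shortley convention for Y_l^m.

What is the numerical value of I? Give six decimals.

-0.107540

m-sum 0 ✓  L=16 even ✓  2≤6≤10 ✓
Π(2lᵢ+1) = 9×13×13 = 1521
triangle coeff Δ(4,6,6) = 1/15315300
Σ_t [0,4]: t=0:+1/829440 t=1:−1/25920 t=2:+1/9216 t=3:−1/25920 t=4:+1/829440 = 7/207360
(3j)²=28/2431 [(4 6 6; 0 0 0)], sign=+1
Σ_t [2,4]: t=2:+1/138240 t=3:−1/25920 t=4:+1/55296 = -11/829440
(3j)²=11/1326 [(4 6 6; -2 2 0)], sign=-1
⇒ 4πI² = 42/289
I = (-1)√(42/289/(4π)) = -0.10754019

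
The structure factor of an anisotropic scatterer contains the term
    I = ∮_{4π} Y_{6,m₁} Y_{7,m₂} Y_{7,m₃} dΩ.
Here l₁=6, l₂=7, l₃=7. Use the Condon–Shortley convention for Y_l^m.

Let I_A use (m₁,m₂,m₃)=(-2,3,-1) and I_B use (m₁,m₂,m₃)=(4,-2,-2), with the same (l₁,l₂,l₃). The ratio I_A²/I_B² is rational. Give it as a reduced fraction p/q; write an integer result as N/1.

Shared (l₁,l₂,l₃)=(6,7,7): N and (l;000)² cancel in I_A²/I_B².
A: Δ = 6!·6!·8!/21! = 1/2444321880; Racah Σ t=2..6: t=2:+1/1393459200 t=3:−1/21772800 t=4:+1/3317760 t=5:−1/3110400 t=6:+1/19906560 = -1/66355200; ⇒ 3j(6 7 7; -2 3 -1)² = 21/92378, sgn -1
B: Δ = 6!·6!·8!/21! = 1/2444321880; Racah Σ t=0..2: t=0:+1/24883200 t=1:−1/8294400 t=2:+1/24883200 = -1/24883200; ⇒ 3j(6 7 7; 4 -2 -2)² = 420/46189, sgn +1
I_A²/I_B² = (21/92378)/(420/46189) = 1/40

1/40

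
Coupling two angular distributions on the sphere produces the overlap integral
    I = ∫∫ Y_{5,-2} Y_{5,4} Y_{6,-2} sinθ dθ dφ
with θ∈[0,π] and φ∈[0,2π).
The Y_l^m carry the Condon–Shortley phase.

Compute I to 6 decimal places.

Checks pass: Σm=0; 16 even; l₃=6∈[0,10].
(2·5+1)(2·5+1)(2·6+1) = 1573
Δ: 4! 6! 6! / 17! → 1/28588560
sum: t=0:+1/345600 t=1:−1/13824 t=2:+1/5184 t=3:−1/13824 t=4:+1/345600 = 7/129600
3j²(5 5 6; 0 0 0) = Δ·Π!·Σ² = 80/7293  (sign +1)
sum: t=3:−1/207360 t=4:+1/103680 = 1/207360
3j²(5 5 6; -2 4 -2) = Δ·Π!·Σ² = 21/2431  (sign +1)
combine: 4πI² = 1573·80/7293·21/2431 = 560/3757
take √, sign +1: I = 0.10891018

0.108910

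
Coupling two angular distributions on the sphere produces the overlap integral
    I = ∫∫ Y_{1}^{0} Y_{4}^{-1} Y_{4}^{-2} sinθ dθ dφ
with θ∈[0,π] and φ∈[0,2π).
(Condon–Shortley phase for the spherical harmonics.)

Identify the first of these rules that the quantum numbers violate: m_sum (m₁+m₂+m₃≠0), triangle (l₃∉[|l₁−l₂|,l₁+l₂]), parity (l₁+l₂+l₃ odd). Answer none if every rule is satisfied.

m₁+m₂+m₃ = 0 − 1 − 2 = -3  ✗
triangle: |1−4|=3 ≤ l₃=4 ≤ 1+4=5
parity: l₁+l₂+l₃ = 9 is odd

m_sum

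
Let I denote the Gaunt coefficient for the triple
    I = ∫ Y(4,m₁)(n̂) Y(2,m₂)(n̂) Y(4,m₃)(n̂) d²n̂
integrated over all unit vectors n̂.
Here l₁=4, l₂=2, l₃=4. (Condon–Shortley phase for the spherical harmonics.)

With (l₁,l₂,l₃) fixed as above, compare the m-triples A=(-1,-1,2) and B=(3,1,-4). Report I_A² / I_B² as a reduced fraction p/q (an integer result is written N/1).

81/196

l's match ⇒ only the (l;m) 3-j factors differ between A and B.
A: triangle coeff Δ(4,2,4) = 1/13860; Σ_t [0,1]: t=0:+1/240 t=1:−1/96 = -1/160; (3j)²=27/1540 [(4 2 4; -1 -1 2)], sign=-1
B: triangle coeff Δ(4,2,4) = 1/13860; Σ_t [1,1]: t=1:−1/1440 = -1/1440; (3j)²=7/165 [(4 2 4; 3 1 -4)], sign=-1
I_A²/I_B² = (27/1540)/(7/165) = 81/196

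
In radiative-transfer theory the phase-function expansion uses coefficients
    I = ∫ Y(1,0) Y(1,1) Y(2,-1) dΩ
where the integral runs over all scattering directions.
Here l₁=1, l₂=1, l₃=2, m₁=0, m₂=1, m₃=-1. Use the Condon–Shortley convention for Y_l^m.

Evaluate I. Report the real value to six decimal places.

-0.218510

Rules hold: Σm=0, L=4 even, 0≤2≤2.
N = 3·3·5 = 45
Δ = 0!·2!·2!/5! = 1/30
Racah Σ t=0..0: t=0:+1/1 = 1/1
⇒ 3j(1 1 2; 0 0 0)² = 2/15, sgn +1
Racah Σ t=0..0: t=0:+1/2 = 1/2
⇒ 3j(1 1 2; 0 1 -1)² = 1/10, sgn -1
4πI² = N·(3j₀)²·(3jₘ)² = 3/5
I = -1·√(0.6/4π) = -0.21850969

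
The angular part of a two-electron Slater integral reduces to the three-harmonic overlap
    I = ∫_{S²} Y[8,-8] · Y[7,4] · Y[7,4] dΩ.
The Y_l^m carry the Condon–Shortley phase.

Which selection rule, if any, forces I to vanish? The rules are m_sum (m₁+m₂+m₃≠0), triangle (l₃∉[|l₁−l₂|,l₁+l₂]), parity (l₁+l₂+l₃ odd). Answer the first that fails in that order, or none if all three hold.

none

azimuthal sum: -8 + 4 + 4 = 0  ✓
1 ≤ 7 ≤ 15 (triangle on l)  ✓
L = 8 + 7 + 7 = 22 (even)  ✓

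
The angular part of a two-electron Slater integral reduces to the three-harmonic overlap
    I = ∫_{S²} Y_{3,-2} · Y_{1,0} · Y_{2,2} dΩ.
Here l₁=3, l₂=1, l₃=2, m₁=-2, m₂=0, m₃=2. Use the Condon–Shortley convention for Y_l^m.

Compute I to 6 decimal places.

0.184674

Rules hold: Σm=0, L=6 even, 2≤2≤4.
N = 7·3·5 = 105
Δ = 2!·4!·0!/7! = 1/105
Racah Σ t=1..1: t=1:−1/4 = -1/4
⇒ 3j(3 1 2; 0 0 0)² = 3/35, sgn -1
Racah Σ t=1..1: t=1:−1/24 = -1/24
⇒ 3j(3 1 2; -2 0 2)² = 1/21, sgn -1
4πI² = N·(3j₀)²·(3jₘ)² = 3/7
I = +1·√(0.428571/4π) = 0.18467439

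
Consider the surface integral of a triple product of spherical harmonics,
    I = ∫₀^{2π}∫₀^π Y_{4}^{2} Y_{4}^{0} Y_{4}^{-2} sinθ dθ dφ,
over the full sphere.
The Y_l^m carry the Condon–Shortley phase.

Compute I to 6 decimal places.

-0.083698

m-sum 0 ✓  L=12 even ✓  0≤4≤8 ✓
Π(2lᵢ+1) = 9×9×9 = 729
triangle coeff Δ(4,4,4) = 1/450450
Σ_t [0,4]: t=0:+1/13824 t=1:−1/216 t=2:+1/64 t=3:−1/216 t=4:+1/13824 = 5/768
(3j)²=18/1001 [(4 4 4; 0 0 0)], sign=+1
Σ_t [0,2]: t=0:+1/2304 t=1:−1/216 t=2:+1/384 = -11/6912
(3j)²=11/1638 [(4 4 4; 2 0 -2)], sign=-1
⇒ 4πI² = 729/8281
I = (-1)√(729/8281/(4π)) = -0.08369845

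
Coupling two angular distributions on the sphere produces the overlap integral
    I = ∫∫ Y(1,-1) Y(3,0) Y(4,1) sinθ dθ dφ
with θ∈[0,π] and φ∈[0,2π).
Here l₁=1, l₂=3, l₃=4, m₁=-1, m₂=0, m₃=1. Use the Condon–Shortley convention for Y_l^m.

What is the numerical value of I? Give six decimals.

Checks pass: Σm=0; 8 even; l₃=4∈[2,4].
(2·1+1)(2·3+1)(2·4+1) = 189
Δ: 0! 2! 6! / 9! → 1/252
sum: t=0:+1/36 = 1/36
3j²(1 3 4; 0 0 0) = Δ·Π!·Σ² = 4/63  (sign +1)
sum: t=0:+1/72 = 1/72
3j²(1 3 4; -1 0 1) = Δ·Π!·Σ² = 5/126  (sign -1)
combine: 4πI² = 189·4/63·5/126 = 10/21
take √, sign -1: I = -0.19466390

-0.194664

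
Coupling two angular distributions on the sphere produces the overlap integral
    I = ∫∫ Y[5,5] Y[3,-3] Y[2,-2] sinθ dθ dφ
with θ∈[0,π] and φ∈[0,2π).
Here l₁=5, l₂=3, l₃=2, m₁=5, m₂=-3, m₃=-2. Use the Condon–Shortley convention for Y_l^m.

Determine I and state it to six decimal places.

-0.347235

Checks pass: Σm=0; 10 even; l₃=2∈[2,8].
(2·5+1)(2·3+1)(2·2+1) = 385
Δ: 6! 4! 0! / 11! → 1/2310
sum: t=3:−1/144 = -1/144
3j²(5 3 2; 0 0 0) = Δ·Π!·Σ² = 10/231  (sign -1)
sum: t=0:+1/17280 = 1/17280
3j²(5 3 2; 5 -3 -2) = Δ·Π!·Σ² = 1/11  (sign +1)
combine: 4πI² = 385·10/231·1/11 = 50/33
take √, sign -1: I = -0.34723469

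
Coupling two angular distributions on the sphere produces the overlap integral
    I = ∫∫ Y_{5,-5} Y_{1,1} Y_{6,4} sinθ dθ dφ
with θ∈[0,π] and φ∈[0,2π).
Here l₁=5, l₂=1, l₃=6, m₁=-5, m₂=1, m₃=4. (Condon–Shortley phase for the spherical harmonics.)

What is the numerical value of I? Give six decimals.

Rules hold: Σm=0, L=12 even, 4≤6≤6.
N = 11·3·13 = 429
Δ = 0!·10!·2!/13! = 1/858
Racah Σ t=0..0: t=0:+1/14400 = 1/14400
⇒ 3j(5 1 6; 0 0 0)² = 6/143, sgn +1
Racah Σ t=0..0: t=0:+1/7257600 = 1/7257600
⇒ 3j(5 1 6; -5 1 4)² = 1/858, sgn +1
4πI² = N·(3j₀)²·(3jₘ)² = 3/143
I = +1·√(0.020979/4π) = 0.04085899

0.040859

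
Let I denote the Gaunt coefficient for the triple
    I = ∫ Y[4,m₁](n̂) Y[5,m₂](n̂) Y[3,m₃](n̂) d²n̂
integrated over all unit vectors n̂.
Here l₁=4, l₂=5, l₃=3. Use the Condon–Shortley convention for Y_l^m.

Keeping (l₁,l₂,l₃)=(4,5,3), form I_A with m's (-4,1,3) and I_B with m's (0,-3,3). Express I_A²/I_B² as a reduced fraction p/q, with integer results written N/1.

1/15

Same 4,5,3: normalisation and zero-m 3j drop out of the ratio.
A: Δ: 6! 2! 4! / 13! → 1/180180; sum: t=6:+1/34560 = 1/34560; 3j²(4 5 3; -4 1 3) = Δ·Π!·Σ² = 1/429  (sign +1)
B: Δ: 6! 2! 4! / 13! → 1/180180; sum: t=2:+1/2304 = 1/2304; 3j²(4 5 3; 0 -3 3) = Δ·Π!·Σ² = 5/143  (sign +1)
I_A²/I_B² = (1/429)/(5/143) = 1/15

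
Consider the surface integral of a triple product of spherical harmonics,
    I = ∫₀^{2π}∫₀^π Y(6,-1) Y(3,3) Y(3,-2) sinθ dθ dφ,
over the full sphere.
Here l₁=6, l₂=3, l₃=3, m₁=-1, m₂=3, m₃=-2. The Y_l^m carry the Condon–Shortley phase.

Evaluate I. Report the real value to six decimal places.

Checks pass: Σm=0; 12 even; l₃=3∈[3,9].
(2·6+1)(2·3+1)(2·3+1) = 637
Δ: 6! 6! 0! / 13! → 1/12012
sum: t=3:−1/1296 = -1/1296
3j²(6 3 3; 0 0 0) = Δ·Π!·Σ² = 100/3003  (sign +1)
sum: t=6:+1/86400 = 1/86400
3j²(6 3 3; -1 3 -2) = Δ·Π!·Σ² = 1/1716  (sign -1)
combine: 4πI² = 637·100/3003·1/1716 = 175/14157
take √, sign -1: I = -0.03136379

-0.031364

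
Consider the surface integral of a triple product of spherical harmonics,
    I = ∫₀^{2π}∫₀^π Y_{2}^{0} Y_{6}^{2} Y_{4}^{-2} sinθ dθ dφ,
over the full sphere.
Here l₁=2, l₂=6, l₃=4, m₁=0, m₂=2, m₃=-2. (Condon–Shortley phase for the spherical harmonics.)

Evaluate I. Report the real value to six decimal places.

0.206144

m-sum 0 ✓  L=12 even ✓  4≤4≤8 ✓
Π(2lᵢ+1) = 5×13×9 = 585
triangle coeff Δ(2,6,4) = 1/6435
Σ_t [2,2]: t=2:+1/2304 = 1/2304
(3j)²=5/143 [(2 6 4; 0 0 0)], sign=+1
Σ_t [2,2]: t=2:+1/5760 = 1/5760
(3j)²=56/2145 [(2 6 4; 0 2 -2)], sign=+1
⇒ 4πI² = 840/1573
I = (+1)√(840/1573/(4π)) = 0.20614383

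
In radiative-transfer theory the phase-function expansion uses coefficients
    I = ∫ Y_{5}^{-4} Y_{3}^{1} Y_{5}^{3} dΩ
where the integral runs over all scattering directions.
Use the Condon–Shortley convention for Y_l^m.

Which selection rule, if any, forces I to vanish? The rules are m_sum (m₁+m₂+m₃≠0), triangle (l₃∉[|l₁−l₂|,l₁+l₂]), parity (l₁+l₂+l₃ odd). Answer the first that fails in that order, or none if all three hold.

parity

m₁+m₂+m₃ = -4 + 1 + 3 = 0  ✓
triangle: |5−3|=2 ≤ l₃=5 ≤ 5+3=8  ✓
parity: l₁+l₂+l₃ = 13 is odd  ✗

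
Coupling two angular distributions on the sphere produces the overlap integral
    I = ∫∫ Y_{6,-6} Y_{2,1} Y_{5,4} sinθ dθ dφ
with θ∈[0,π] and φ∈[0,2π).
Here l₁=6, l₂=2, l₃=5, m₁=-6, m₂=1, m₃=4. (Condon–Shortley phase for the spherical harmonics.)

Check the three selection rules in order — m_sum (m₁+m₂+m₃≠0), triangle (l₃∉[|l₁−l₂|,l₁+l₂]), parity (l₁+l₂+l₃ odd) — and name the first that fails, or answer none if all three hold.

m_sum

m₁+m₂+m₃ = -6 + 1 + 4 = -1  ✗
triangle: |6−2|=4 ≤ l₃=5 ≤ 6+2=8
parity: l₁+l₂+l₃ = 13 is odd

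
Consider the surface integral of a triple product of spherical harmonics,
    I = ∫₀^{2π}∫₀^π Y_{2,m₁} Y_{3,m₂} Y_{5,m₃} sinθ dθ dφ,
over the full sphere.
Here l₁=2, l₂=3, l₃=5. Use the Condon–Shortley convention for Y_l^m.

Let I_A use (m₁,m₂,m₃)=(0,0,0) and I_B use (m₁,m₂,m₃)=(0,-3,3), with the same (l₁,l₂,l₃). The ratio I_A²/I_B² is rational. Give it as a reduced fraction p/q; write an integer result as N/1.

l's match ⇒ only the (l;m) 3-j factors differ between A and B.
A: triangle coeff Δ(2,3,5) = 1/2310; Σ_t [0,0]: t=0:+1/144 = 1/144; (3j)²=10/231 [(2 3 5; 0 0 0)], sign=-1
B: triangle coeff Δ(2,3,5) = 1/2310; Σ_t [0,0]: t=0:+1/2880 = 1/2880; (3j)²=2/165 [(2 3 5; 0 -3 3)], sign=+1
I_A²/I_B² = (10/231)/(2/165) = 25/7

25/7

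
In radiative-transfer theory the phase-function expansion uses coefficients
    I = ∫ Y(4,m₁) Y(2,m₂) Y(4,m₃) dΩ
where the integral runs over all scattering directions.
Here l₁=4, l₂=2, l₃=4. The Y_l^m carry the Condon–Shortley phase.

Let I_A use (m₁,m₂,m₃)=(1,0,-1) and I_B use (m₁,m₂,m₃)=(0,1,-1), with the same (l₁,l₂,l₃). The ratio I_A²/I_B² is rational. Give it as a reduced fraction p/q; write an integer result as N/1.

l's match ⇒ only the (l;m) 3-j factors differ between A and B.
A: triangle coeff Δ(4,2,4) = 1/13860; Σ_t [0,2]: t=0:+1/144 t=1:−1/48 t=2:+1/480 = -17/1440; (3j)²=289/13860 [(4 2 4; 1 0 -1)], sign=+1
B: triangle coeff Δ(4,2,4) = 1/13860; Σ_t [1,2]: t=1:−1/72 t=2:+1/96 = -1/288; (3j)²=1/462 [(4 2 4; 0 1 -1)], sign=+1
I_A²/I_B² = (289/13860)/(1/462) = 289/30

289/30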